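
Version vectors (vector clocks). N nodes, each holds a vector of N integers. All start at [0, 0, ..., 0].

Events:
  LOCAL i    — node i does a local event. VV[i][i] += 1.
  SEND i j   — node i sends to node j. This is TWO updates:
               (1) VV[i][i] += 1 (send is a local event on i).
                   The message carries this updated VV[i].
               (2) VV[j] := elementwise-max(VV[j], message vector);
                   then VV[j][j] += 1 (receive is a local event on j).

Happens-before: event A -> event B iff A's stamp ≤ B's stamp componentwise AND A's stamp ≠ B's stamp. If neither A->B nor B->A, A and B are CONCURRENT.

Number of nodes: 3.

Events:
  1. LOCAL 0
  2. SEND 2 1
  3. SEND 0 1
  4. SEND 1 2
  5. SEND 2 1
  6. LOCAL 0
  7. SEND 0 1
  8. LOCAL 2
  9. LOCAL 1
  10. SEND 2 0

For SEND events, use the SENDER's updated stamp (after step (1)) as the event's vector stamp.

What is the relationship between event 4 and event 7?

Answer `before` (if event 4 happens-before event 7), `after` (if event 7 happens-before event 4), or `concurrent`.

Answer: concurrent

Derivation:
Initial: VV[0]=[0, 0, 0]
Initial: VV[1]=[0, 0, 0]
Initial: VV[2]=[0, 0, 0]
Event 1: LOCAL 0: VV[0][0]++ -> VV[0]=[1, 0, 0]
Event 2: SEND 2->1: VV[2][2]++ -> VV[2]=[0, 0, 1], msg_vec=[0, 0, 1]; VV[1]=max(VV[1],msg_vec) then VV[1][1]++ -> VV[1]=[0, 1, 1]
Event 3: SEND 0->1: VV[0][0]++ -> VV[0]=[2, 0, 0], msg_vec=[2, 0, 0]; VV[1]=max(VV[1],msg_vec) then VV[1][1]++ -> VV[1]=[2, 2, 1]
Event 4: SEND 1->2: VV[1][1]++ -> VV[1]=[2, 3, 1], msg_vec=[2, 3, 1]; VV[2]=max(VV[2],msg_vec) then VV[2][2]++ -> VV[2]=[2, 3, 2]
Event 5: SEND 2->1: VV[2][2]++ -> VV[2]=[2, 3, 3], msg_vec=[2, 3, 3]; VV[1]=max(VV[1],msg_vec) then VV[1][1]++ -> VV[1]=[2, 4, 3]
Event 6: LOCAL 0: VV[0][0]++ -> VV[0]=[3, 0, 0]
Event 7: SEND 0->1: VV[0][0]++ -> VV[0]=[4, 0, 0], msg_vec=[4, 0, 0]; VV[1]=max(VV[1],msg_vec) then VV[1][1]++ -> VV[1]=[4, 5, 3]
Event 8: LOCAL 2: VV[2][2]++ -> VV[2]=[2, 3, 4]
Event 9: LOCAL 1: VV[1][1]++ -> VV[1]=[4, 6, 3]
Event 10: SEND 2->0: VV[2][2]++ -> VV[2]=[2, 3, 5], msg_vec=[2, 3, 5]; VV[0]=max(VV[0],msg_vec) then VV[0][0]++ -> VV[0]=[5, 3, 5]
Event 4 stamp: [2, 3, 1]
Event 7 stamp: [4, 0, 0]
[2, 3, 1] <= [4, 0, 0]? False
[4, 0, 0] <= [2, 3, 1]? False
Relation: concurrent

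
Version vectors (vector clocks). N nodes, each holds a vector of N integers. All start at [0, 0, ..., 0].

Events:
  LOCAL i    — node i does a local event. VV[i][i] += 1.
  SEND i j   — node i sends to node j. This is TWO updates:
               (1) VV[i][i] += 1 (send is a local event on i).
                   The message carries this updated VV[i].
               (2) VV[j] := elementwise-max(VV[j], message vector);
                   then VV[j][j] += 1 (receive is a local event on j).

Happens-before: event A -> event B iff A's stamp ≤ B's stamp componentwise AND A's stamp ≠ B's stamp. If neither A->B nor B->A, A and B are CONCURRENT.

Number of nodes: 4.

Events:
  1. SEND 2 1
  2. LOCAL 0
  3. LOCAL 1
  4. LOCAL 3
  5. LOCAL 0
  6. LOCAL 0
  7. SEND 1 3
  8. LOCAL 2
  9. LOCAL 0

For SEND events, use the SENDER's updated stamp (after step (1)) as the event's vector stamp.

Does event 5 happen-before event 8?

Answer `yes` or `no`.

Initial: VV[0]=[0, 0, 0, 0]
Initial: VV[1]=[0, 0, 0, 0]
Initial: VV[2]=[0, 0, 0, 0]
Initial: VV[3]=[0, 0, 0, 0]
Event 1: SEND 2->1: VV[2][2]++ -> VV[2]=[0, 0, 1, 0], msg_vec=[0, 0, 1, 0]; VV[1]=max(VV[1],msg_vec) then VV[1][1]++ -> VV[1]=[0, 1, 1, 0]
Event 2: LOCAL 0: VV[0][0]++ -> VV[0]=[1, 0, 0, 0]
Event 3: LOCAL 1: VV[1][1]++ -> VV[1]=[0, 2, 1, 0]
Event 4: LOCAL 3: VV[3][3]++ -> VV[3]=[0, 0, 0, 1]
Event 5: LOCAL 0: VV[0][0]++ -> VV[0]=[2, 0, 0, 0]
Event 6: LOCAL 0: VV[0][0]++ -> VV[0]=[3, 0, 0, 0]
Event 7: SEND 1->3: VV[1][1]++ -> VV[1]=[0, 3, 1, 0], msg_vec=[0, 3, 1, 0]; VV[3]=max(VV[3],msg_vec) then VV[3][3]++ -> VV[3]=[0, 3, 1, 2]
Event 8: LOCAL 2: VV[2][2]++ -> VV[2]=[0, 0, 2, 0]
Event 9: LOCAL 0: VV[0][0]++ -> VV[0]=[4, 0, 0, 0]
Event 5 stamp: [2, 0, 0, 0]
Event 8 stamp: [0, 0, 2, 0]
[2, 0, 0, 0] <= [0, 0, 2, 0]? False. Equal? False. Happens-before: False

Answer: no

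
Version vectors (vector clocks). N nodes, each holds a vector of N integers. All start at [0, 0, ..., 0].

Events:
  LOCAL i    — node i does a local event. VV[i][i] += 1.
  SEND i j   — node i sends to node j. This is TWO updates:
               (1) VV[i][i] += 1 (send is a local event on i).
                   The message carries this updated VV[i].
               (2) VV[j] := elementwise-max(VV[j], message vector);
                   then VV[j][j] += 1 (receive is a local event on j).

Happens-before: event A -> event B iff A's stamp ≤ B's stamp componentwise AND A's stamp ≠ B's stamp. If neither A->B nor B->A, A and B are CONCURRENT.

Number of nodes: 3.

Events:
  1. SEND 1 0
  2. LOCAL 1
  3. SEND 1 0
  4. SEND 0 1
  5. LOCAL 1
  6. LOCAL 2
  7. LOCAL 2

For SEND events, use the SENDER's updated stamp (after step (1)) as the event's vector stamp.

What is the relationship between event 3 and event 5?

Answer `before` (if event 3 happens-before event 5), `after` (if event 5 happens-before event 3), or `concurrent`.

Answer: before

Derivation:
Initial: VV[0]=[0, 0, 0]
Initial: VV[1]=[0, 0, 0]
Initial: VV[2]=[0, 0, 0]
Event 1: SEND 1->0: VV[1][1]++ -> VV[1]=[0, 1, 0], msg_vec=[0, 1, 0]; VV[0]=max(VV[0],msg_vec) then VV[0][0]++ -> VV[0]=[1, 1, 0]
Event 2: LOCAL 1: VV[1][1]++ -> VV[1]=[0, 2, 0]
Event 3: SEND 1->0: VV[1][1]++ -> VV[1]=[0, 3, 0], msg_vec=[0, 3, 0]; VV[0]=max(VV[0],msg_vec) then VV[0][0]++ -> VV[0]=[2, 3, 0]
Event 4: SEND 0->1: VV[0][0]++ -> VV[0]=[3, 3, 0], msg_vec=[3, 3, 0]; VV[1]=max(VV[1],msg_vec) then VV[1][1]++ -> VV[1]=[3, 4, 0]
Event 5: LOCAL 1: VV[1][1]++ -> VV[1]=[3, 5, 0]
Event 6: LOCAL 2: VV[2][2]++ -> VV[2]=[0, 0, 1]
Event 7: LOCAL 2: VV[2][2]++ -> VV[2]=[0, 0, 2]
Event 3 stamp: [0, 3, 0]
Event 5 stamp: [3, 5, 0]
[0, 3, 0] <= [3, 5, 0]? True
[3, 5, 0] <= [0, 3, 0]? False
Relation: before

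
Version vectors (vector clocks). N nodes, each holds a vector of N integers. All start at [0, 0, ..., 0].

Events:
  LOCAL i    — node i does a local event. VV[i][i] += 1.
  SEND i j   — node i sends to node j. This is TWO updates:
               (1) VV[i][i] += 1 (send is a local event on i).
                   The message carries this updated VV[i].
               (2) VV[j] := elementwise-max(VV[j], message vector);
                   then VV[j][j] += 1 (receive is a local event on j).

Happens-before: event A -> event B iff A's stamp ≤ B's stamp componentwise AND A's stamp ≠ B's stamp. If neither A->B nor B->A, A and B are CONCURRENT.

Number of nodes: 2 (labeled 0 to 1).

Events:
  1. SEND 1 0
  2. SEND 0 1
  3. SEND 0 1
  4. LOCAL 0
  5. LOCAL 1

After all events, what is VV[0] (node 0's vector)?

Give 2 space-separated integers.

Initial: VV[0]=[0, 0]
Initial: VV[1]=[0, 0]
Event 1: SEND 1->0: VV[1][1]++ -> VV[1]=[0, 1], msg_vec=[0, 1]; VV[0]=max(VV[0],msg_vec) then VV[0][0]++ -> VV[0]=[1, 1]
Event 2: SEND 0->1: VV[0][0]++ -> VV[0]=[2, 1], msg_vec=[2, 1]; VV[1]=max(VV[1],msg_vec) then VV[1][1]++ -> VV[1]=[2, 2]
Event 3: SEND 0->1: VV[0][0]++ -> VV[0]=[3, 1], msg_vec=[3, 1]; VV[1]=max(VV[1],msg_vec) then VV[1][1]++ -> VV[1]=[3, 3]
Event 4: LOCAL 0: VV[0][0]++ -> VV[0]=[4, 1]
Event 5: LOCAL 1: VV[1][1]++ -> VV[1]=[3, 4]
Final vectors: VV[0]=[4, 1]; VV[1]=[3, 4]

Answer: 4 1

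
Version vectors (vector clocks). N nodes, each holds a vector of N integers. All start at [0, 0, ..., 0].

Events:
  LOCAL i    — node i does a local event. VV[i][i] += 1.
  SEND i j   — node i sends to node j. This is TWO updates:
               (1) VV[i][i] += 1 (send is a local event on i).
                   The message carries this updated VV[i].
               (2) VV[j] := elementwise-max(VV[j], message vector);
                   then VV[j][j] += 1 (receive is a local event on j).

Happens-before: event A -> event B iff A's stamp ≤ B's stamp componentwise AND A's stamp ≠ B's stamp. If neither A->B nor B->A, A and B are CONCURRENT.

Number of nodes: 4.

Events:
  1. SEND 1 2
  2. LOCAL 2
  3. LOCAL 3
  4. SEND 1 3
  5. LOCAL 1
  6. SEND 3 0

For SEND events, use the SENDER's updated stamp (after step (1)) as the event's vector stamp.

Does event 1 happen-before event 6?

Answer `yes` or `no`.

Initial: VV[0]=[0, 0, 0, 0]
Initial: VV[1]=[0, 0, 0, 0]
Initial: VV[2]=[0, 0, 0, 0]
Initial: VV[3]=[0, 0, 0, 0]
Event 1: SEND 1->2: VV[1][1]++ -> VV[1]=[0, 1, 0, 0], msg_vec=[0, 1, 0, 0]; VV[2]=max(VV[2],msg_vec) then VV[2][2]++ -> VV[2]=[0, 1, 1, 0]
Event 2: LOCAL 2: VV[2][2]++ -> VV[2]=[0, 1, 2, 0]
Event 3: LOCAL 3: VV[3][3]++ -> VV[3]=[0, 0, 0, 1]
Event 4: SEND 1->3: VV[1][1]++ -> VV[1]=[0, 2, 0, 0], msg_vec=[0, 2, 0, 0]; VV[3]=max(VV[3],msg_vec) then VV[3][3]++ -> VV[3]=[0, 2, 0, 2]
Event 5: LOCAL 1: VV[1][1]++ -> VV[1]=[0, 3, 0, 0]
Event 6: SEND 3->0: VV[3][3]++ -> VV[3]=[0, 2, 0, 3], msg_vec=[0, 2, 0, 3]; VV[0]=max(VV[0],msg_vec) then VV[0][0]++ -> VV[0]=[1, 2, 0, 3]
Event 1 stamp: [0, 1, 0, 0]
Event 6 stamp: [0, 2, 0, 3]
[0, 1, 0, 0] <= [0, 2, 0, 3]? True. Equal? False. Happens-before: True

Answer: yes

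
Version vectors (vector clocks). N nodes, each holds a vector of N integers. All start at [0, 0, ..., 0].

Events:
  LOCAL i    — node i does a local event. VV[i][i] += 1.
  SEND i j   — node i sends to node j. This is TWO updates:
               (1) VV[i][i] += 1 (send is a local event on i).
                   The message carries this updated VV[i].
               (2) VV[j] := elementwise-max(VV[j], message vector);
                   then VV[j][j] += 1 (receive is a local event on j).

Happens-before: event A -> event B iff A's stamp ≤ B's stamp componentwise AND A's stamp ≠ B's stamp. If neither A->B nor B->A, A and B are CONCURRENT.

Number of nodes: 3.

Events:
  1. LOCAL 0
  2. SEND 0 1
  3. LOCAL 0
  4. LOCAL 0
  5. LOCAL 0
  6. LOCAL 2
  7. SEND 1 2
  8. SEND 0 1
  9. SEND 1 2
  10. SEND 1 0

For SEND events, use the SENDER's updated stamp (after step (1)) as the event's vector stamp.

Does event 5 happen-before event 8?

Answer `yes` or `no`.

Initial: VV[0]=[0, 0, 0]
Initial: VV[1]=[0, 0, 0]
Initial: VV[2]=[0, 0, 0]
Event 1: LOCAL 0: VV[0][0]++ -> VV[0]=[1, 0, 0]
Event 2: SEND 0->1: VV[0][0]++ -> VV[0]=[2, 0, 0], msg_vec=[2, 0, 0]; VV[1]=max(VV[1],msg_vec) then VV[1][1]++ -> VV[1]=[2, 1, 0]
Event 3: LOCAL 0: VV[0][0]++ -> VV[0]=[3, 0, 0]
Event 4: LOCAL 0: VV[0][0]++ -> VV[0]=[4, 0, 0]
Event 5: LOCAL 0: VV[0][0]++ -> VV[0]=[5, 0, 0]
Event 6: LOCAL 2: VV[2][2]++ -> VV[2]=[0, 0, 1]
Event 7: SEND 1->2: VV[1][1]++ -> VV[1]=[2, 2, 0], msg_vec=[2, 2, 0]; VV[2]=max(VV[2],msg_vec) then VV[2][2]++ -> VV[2]=[2, 2, 2]
Event 8: SEND 0->1: VV[0][0]++ -> VV[0]=[6, 0, 0], msg_vec=[6, 0, 0]; VV[1]=max(VV[1],msg_vec) then VV[1][1]++ -> VV[1]=[6, 3, 0]
Event 9: SEND 1->2: VV[1][1]++ -> VV[1]=[6, 4, 0], msg_vec=[6, 4, 0]; VV[2]=max(VV[2],msg_vec) then VV[2][2]++ -> VV[2]=[6, 4, 3]
Event 10: SEND 1->0: VV[1][1]++ -> VV[1]=[6, 5, 0], msg_vec=[6, 5, 0]; VV[0]=max(VV[0],msg_vec) then VV[0][0]++ -> VV[0]=[7, 5, 0]
Event 5 stamp: [5, 0, 0]
Event 8 stamp: [6, 0, 0]
[5, 0, 0] <= [6, 0, 0]? True. Equal? False. Happens-before: True

Answer: yes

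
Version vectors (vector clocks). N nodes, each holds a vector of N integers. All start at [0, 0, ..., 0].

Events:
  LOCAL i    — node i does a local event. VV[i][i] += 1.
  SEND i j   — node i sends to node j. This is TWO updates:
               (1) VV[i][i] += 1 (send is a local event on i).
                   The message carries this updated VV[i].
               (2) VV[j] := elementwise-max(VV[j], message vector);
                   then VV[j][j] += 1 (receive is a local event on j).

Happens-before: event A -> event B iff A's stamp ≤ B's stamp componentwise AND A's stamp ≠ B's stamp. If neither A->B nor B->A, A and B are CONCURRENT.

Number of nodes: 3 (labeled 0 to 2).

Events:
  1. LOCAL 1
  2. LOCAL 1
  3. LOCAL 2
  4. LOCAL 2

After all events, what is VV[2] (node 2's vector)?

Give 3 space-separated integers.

Answer: 0 0 2

Derivation:
Initial: VV[0]=[0, 0, 0]
Initial: VV[1]=[0, 0, 0]
Initial: VV[2]=[0, 0, 0]
Event 1: LOCAL 1: VV[1][1]++ -> VV[1]=[0, 1, 0]
Event 2: LOCAL 1: VV[1][1]++ -> VV[1]=[0, 2, 0]
Event 3: LOCAL 2: VV[2][2]++ -> VV[2]=[0, 0, 1]
Event 4: LOCAL 2: VV[2][2]++ -> VV[2]=[0, 0, 2]
Final vectors: VV[0]=[0, 0, 0]; VV[1]=[0, 2, 0]; VV[2]=[0, 0, 2]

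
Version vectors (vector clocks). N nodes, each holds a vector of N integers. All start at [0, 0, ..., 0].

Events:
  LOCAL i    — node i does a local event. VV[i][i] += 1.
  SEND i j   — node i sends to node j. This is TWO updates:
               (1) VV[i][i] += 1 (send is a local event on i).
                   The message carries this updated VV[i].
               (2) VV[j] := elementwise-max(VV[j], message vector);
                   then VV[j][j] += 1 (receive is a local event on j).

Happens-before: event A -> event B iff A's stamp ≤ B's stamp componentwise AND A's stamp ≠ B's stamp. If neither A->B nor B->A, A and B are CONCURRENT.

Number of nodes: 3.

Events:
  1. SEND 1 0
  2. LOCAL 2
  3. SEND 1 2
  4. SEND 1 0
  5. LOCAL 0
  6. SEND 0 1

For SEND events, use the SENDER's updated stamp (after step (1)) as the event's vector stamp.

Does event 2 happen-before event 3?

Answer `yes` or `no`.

Answer: no

Derivation:
Initial: VV[0]=[0, 0, 0]
Initial: VV[1]=[0, 0, 0]
Initial: VV[2]=[0, 0, 0]
Event 1: SEND 1->0: VV[1][1]++ -> VV[1]=[0, 1, 0], msg_vec=[0, 1, 0]; VV[0]=max(VV[0],msg_vec) then VV[0][0]++ -> VV[0]=[1, 1, 0]
Event 2: LOCAL 2: VV[2][2]++ -> VV[2]=[0, 0, 1]
Event 3: SEND 1->2: VV[1][1]++ -> VV[1]=[0, 2, 0], msg_vec=[0, 2, 0]; VV[2]=max(VV[2],msg_vec) then VV[2][2]++ -> VV[2]=[0, 2, 2]
Event 4: SEND 1->0: VV[1][1]++ -> VV[1]=[0, 3, 0], msg_vec=[0, 3, 0]; VV[0]=max(VV[0],msg_vec) then VV[0][0]++ -> VV[0]=[2, 3, 0]
Event 5: LOCAL 0: VV[0][0]++ -> VV[0]=[3, 3, 0]
Event 6: SEND 0->1: VV[0][0]++ -> VV[0]=[4, 3, 0], msg_vec=[4, 3, 0]; VV[1]=max(VV[1],msg_vec) then VV[1][1]++ -> VV[1]=[4, 4, 0]
Event 2 stamp: [0, 0, 1]
Event 3 stamp: [0, 2, 0]
[0, 0, 1] <= [0, 2, 0]? False. Equal? False. Happens-before: False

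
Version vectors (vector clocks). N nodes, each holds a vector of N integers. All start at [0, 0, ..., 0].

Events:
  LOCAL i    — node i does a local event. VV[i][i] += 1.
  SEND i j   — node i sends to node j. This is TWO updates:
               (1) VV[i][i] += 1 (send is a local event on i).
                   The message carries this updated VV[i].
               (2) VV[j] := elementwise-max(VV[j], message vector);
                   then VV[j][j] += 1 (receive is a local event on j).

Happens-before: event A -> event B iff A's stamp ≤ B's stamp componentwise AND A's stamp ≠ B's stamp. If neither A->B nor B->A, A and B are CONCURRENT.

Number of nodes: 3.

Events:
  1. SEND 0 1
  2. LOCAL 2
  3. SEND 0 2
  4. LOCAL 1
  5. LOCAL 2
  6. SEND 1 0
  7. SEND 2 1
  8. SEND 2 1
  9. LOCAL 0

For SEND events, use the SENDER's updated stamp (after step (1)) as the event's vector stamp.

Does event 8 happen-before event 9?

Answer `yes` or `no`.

Answer: no

Derivation:
Initial: VV[0]=[0, 0, 0]
Initial: VV[1]=[0, 0, 0]
Initial: VV[2]=[0, 0, 0]
Event 1: SEND 0->1: VV[0][0]++ -> VV[0]=[1, 0, 0], msg_vec=[1, 0, 0]; VV[1]=max(VV[1],msg_vec) then VV[1][1]++ -> VV[1]=[1, 1, 0]
Event 2: LOCAL 2: VV[2][2]++ -> VV[2]=[0, 0, 1]
Event 3: SEND 0->2: VV[0][0]++ -> VV[0]=[2, 0, 0], msg_vec=[2, 0, 0]; VV[2]=max(VV[2],msg_vec) then VV[2][2]++ -> VV[2]=[2, 0, 2]
Event 4: LOCAL 1: VV[1][1]++ -> VV[1]=[1, 2, 0]
Event 5: LOCAL 2: VV[2][2]++ -> VV[2]=[2, 0, 3]
Event 6: SEND 1->0: VV[1][1]++ -> VV[1]=[1, 3, 0], msg_vec=[1, 3, 0]; VV[0]=max(VV[0],msg_vec) then VV[0][0]++ -> VV[0]=[3, 3, 0]
Event 7: SEND 2->1: VV[2][2]++ -> VV[2]=[2, 0, 4], msg_vec=[2, 0, 4]; VV[1]=max(VV[1],msg_vec) then VV[1][1]++ -> VV[1]=[2, 4, 4]
Event 8: SEND 2->1: VV[2][2]++ -> VV[2]=[2, 0, 5], msg_vec=[2, 0, 5]; VV[1]=max(VV[1],msg_vec) then VV[1][1]++ -> VV[1]=[2, 5, 5]
Event 9: LOCAL 0: VV[0][0]++ -> VV[0]=[4, 3, 0]
Event 8 stamp: [2, 0, 5]
Event 9 stamp: [4, 3, 0]
[2, 0, 5] <= [4, 3, 0]? False. Equal? False. Happens-before: False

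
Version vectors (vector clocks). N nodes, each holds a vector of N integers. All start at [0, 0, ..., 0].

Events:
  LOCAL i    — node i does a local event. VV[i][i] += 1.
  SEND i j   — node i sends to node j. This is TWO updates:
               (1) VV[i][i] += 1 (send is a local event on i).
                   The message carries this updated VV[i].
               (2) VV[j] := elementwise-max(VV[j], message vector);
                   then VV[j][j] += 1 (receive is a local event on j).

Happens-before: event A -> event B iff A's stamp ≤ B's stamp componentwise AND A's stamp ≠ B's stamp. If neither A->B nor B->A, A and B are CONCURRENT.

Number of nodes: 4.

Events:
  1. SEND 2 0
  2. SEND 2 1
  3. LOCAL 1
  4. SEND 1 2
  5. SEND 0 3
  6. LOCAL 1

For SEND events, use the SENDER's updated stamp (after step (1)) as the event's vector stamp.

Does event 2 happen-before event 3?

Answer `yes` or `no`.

Initial: VV[0]=[0, 0, 0, 0]
Initial: VV[1]=[0, 0, 0, 0]
Initial: VV[2]=[0, 0, 0, 0]
Initial: VV[3]=[0, 0, 0, 0]
Event 1: SEND 2->0: VV[2][2]++ -> VV[2]=[0, 0, 1, 0], msg_vec=[0, 0, 1, 0]; VV[0]=max(VV[0],msg_vec) then VV[0][0]++ -> VV[0]=[1, 0, 1, 0]
Event 2: SEND 2->1: VV[2][2]++ -> VV[2]=[0, 0, 2, 0], msg_vec=[0, 0, 2, 0]; VV[1]=max(VV[1],msg_vec) then VV[1][1]++ -> VV[1]=[0, 1, 2, 0]
Event 3: LOCAL 1: VV[1][1]++ -> VV[1]=[0, 2, 2, 0]
Event 4: SEND 1->2: VV[1][1]++ -> VV[1]=[0, 3, 2, 0], msg_vec=[0, 3, 2, 0]; VV[2]=max(VV[2],msg_vec) then VV[2][2]++ -> VV[2]=[0, 3, 3, 0]
Event 5: SEND 0->3: VV[0][0]++ -> VV[0]=[2, 0, 1, 0], msg_vec=[2, 0, 1, 0]; VV[3]=max(VV[3],msg_vec) then VV[3][3]++ -> VV[3]=[2, 0, 1, 1]
Event 6: LOCAL 1: VV[1][1]++ -> VV[1]=[0, 4, 2, 0]
Event 2 stamp: [0, 0, 2, 0]
Event 3 stamp: [0, 2, 2, 0]
[0, 0, 2, 0] <= [0, 2, 2, 0]? True. Equal? False. Happens-before: True

Answer: yes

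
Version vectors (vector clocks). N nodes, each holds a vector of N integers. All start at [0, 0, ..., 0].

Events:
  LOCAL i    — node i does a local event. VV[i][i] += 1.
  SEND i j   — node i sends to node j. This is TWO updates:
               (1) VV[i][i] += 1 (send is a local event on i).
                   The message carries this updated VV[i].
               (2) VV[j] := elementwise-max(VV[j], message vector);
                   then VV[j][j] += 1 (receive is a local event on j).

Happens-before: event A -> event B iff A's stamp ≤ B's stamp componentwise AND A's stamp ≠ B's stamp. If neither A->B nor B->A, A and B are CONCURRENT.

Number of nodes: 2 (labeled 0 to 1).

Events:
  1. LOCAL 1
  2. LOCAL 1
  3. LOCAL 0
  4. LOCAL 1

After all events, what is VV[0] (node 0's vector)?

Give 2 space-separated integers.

Answer: 1 0

Derivation:
Initial: VV[0]=[0, 0]
Initial: VV[1]=[0, 0]
Event 1: LOCAL 1: VV[1][1]++ -> VV[1]=[0, 1]
Event 2: LOCAL 1: VV[1][1]++ -> VV[1]=[0, 2]
Event 3: LOCAL 0: VV[0][0]++ -> VV[0]=[1, 0]
Event 4: LOCAL 1: VV[1][1]++ -> VV[1]=[0, 3]
Final vectors: VV[0]=[1, 0]; VV[1]=[0, 3]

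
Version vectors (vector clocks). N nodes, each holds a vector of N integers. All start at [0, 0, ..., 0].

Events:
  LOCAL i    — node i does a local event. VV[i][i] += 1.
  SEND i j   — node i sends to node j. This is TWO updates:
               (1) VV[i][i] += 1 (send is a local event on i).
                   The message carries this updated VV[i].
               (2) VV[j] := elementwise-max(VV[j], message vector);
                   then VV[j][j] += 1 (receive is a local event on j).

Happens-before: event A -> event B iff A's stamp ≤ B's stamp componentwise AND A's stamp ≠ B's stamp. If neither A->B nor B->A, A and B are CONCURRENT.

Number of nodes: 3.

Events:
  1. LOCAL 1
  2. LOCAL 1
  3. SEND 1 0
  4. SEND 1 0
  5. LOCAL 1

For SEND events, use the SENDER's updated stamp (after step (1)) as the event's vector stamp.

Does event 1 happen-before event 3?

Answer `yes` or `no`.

Answer: yes

Derivation:
Initial: VV[0]=[0, 0, 0]
Initial: VV[1]=[0, 0, 0]
Initial: VV[2]=[0, 0, 0]
Event 1: LOCAL 1: VV[1][1]++ -> VV[1]=[0, 1, 0]
Event 2: LOCAL 1: VV[1][1]++ -> VV[1]=[0, 2, 0]
Event 3: SEND 1->0: VV[1][1]++ -> VV[1]=[0, 3, 0], msg_vec=[0, 3, 0]; VV[0]=max(VV[0],msg_vec) then VV[0][0]++ -> VV[0]=[1, 3, 0]
Event 4: SEND 1->0: VV[1][1]++ -> VV[1]=[0, 4, 0], msg_vec=[0, 4, 0]; VV[0]=max(VV[0],msg_vec) then VV[0][0]++ -> VV[0]=[2, 4, 0]
Event 5: LOCAL 1: VV[1][1]++ -> VV[1]=[0, 5, 0]
Event 1 stamp: [0, 1, 0]
Event 3 stamp: [0, 3, 0]
[0, 1, 0] <= [0, 3, 0]? True. Equal? False. Happens-before: True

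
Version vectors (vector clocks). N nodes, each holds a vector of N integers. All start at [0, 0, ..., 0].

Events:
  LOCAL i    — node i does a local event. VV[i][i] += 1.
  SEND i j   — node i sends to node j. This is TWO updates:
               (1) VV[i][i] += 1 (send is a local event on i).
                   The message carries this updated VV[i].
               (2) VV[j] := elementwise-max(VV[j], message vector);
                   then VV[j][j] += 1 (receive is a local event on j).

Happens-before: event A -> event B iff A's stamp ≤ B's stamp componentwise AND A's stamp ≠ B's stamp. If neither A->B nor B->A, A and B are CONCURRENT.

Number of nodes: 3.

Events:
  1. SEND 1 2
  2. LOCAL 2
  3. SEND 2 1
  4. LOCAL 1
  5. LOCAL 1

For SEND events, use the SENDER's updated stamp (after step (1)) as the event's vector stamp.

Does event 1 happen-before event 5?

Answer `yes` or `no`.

Initial: VV[0]=[0, 0, 0]
Initial: VV[1]=[0, 0, 0]
Initial: VV[2]=[0, 0, 0]
Event 1: SEND 1->2: VV[1][1]++ -> VV[1]=[0, 1, 0], msg_vec=[0, 1, 0]; VV[2]=max(VV[2],msg_vec) then VV[2][2]++ -> VV[2]=[0, 1, 1]
Event 2: LOCAL 2: VV[2][2]++ -> VV[2]=[0, 1, 2]
Event 3: SEND 2->1: VV[2][2]++ -> VV[2]=[0, 1, 3], msg_vec=[0, 1, 3]; VV[1]=max(VV[1],msg_vec) then VV[1][1]++ -> VV[1]=[0, 2, 3]
Event 4: LOCAL 1: VV[1][1]++ -> VV[1]=[0, 3, 3]
Event 5: LOCAL 1: VV[1][1]++ -> VV[1]=[0, 4, 3]
Event 1 stamp: [0, 1, 0]
Event 5 stamp: [0, 4, 3]
[0, 1, 0] <= [0, 4, 3]? True. Equal? False. Happens-before: True

Answer: yes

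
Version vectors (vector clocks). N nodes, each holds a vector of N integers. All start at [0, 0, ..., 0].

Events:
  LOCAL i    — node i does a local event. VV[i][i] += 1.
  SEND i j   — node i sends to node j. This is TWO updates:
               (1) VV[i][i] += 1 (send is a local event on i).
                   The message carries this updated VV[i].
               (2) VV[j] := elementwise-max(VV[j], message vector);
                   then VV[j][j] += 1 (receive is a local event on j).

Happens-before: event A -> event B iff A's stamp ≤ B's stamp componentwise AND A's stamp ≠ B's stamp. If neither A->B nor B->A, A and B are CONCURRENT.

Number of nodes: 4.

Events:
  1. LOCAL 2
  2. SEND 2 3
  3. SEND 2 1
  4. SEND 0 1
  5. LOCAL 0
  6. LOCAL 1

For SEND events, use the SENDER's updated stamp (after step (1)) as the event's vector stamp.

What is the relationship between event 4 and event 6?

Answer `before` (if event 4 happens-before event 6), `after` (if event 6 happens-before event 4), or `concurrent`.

Initial: VV[0]=[0, 0, 0, 0]
Initial: VV[1]=[0, 0, 0, 0]
Initial: VV[2]=[0, 0, 0, 0]
Initial: VV[3]=[0, 0, 0, 0]
Event 1: LOCAL 2: VV[2][2]++ -> VV[2]=[0, 0, 1, 0]
Event 2: SEND 2->3: VV[2][2]++ -> VV[2]=[0, 0, 2, 0], msg_vec=[0, 0, 2, 0]; VV[3]=max(VV[3],msg_vec) then VV[3][3]++ -> VV[3]=[0, 0, 2, 1]
Event 3: SEND 2->1: VV[2][2]++ -> VV[2]=[0, 0, 3, 0], msg_vec=[0, 0, 3, 0]; VV[1]=max(VV[1],msg_vec) then VV[1][1]++ -> VV[1]=[0, 1, 3, 0]
Event 4: SEND 0->1: VV[0][0]++ -> VV[0]=[1, 0, 0, 0], msg_vec=[1, 0, 0, 0]; VV[1]=max(VV[1],msg_vec) then VV[1][1]++ -> VV[1]=[1, 2, 3, 0]
Event 5: LOCAL 0: VV[0][0]++ -> VV[0]=[2, 0, 0, 0]
Event 6: LOCAL 1: VV[1][1]++ -> VV[1]=[1, 3, 3, 0]
Event 4 stamp: [1, 0, 0, 0]
Event 6 stamp: [1, 3, 3, 0]
[1, 0, 0, 0] <= [1, 3, 3, 0]? True
[1, 3, 3, 0] <= [1, 0, 0, 0]? False
Relation: before

Answer: before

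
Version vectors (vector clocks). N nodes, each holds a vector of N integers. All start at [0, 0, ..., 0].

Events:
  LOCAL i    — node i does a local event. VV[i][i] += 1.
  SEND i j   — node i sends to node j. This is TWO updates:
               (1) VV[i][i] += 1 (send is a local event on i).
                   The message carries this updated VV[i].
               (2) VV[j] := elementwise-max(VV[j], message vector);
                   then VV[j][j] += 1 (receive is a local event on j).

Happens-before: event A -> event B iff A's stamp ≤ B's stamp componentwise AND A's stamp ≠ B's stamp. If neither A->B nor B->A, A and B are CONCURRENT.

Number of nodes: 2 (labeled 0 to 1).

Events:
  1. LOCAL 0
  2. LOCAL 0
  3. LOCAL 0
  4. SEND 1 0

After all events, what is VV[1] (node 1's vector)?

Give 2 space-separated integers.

Initial: VV[0]=[0, 0]
Initial: VV[1]=[0, 0]
Event 1: LOCAL 0: VV[0][0]++ -> VV[0]=[1, 0]
Event 2: LOCAL 0: VV[0][0]++ -> VV[0]=[2, 0]
Event 3: LOCAL 0: VV[0][0]++ -> VV[0]=[3, 0]
Event 4: SEND 1->0: VV[1][1]++ -> VV[1]=[0, 1], msg_vec=[0, 1]; VV[0]=max(VV[0],msg_vec) then VV[0][0]++ -> VV[0]=[4, 1]
Final vectors: VV[0]=[4, 1]; VV[1]=[0, 1]

Answer: 0 1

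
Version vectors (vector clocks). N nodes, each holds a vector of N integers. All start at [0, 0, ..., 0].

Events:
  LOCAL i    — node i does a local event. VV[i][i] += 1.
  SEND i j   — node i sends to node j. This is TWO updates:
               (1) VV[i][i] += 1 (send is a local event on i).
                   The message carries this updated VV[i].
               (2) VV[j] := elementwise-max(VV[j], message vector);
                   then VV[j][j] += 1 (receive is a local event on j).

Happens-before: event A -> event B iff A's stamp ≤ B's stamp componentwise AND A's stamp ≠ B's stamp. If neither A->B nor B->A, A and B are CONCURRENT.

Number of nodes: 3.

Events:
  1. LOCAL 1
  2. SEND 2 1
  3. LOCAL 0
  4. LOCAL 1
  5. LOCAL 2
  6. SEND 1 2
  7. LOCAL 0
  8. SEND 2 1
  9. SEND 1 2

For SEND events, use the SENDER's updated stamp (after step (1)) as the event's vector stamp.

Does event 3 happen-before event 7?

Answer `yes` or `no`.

Answer: yes

Derivation:
Initial: VV[0]=[0, 0, 0]
Initial: VV[1]=[0, 0, 0]
Initial: VV[2]=[0, 0, 0]
Event 1: LOCAL 1: VV[1][1]++ -> VV[1]=[0, 1, 0]
Event 2: SEND 2->1: VV[2][2]++ -> VV[2]=[0, 0, 1], msg_vec=[0, 0, 1]; VV[1]=max(VV[1],msg_vec) then VV[1][1]++ -> VV[1]=[0, 2, 1]
Event 3: LOCAL 0: VV[0][0]++ -> VV[0]=[1, 0, 0]
Event 4: LOCAL 1: VV[1][1]++ -> VV[1]=[0, 3, 1]
Event 5: LOCAL 2: VV[2][2]++ -> VV[2]=[0, 0, 2]
Event 6: SEND 1->2: VV[1][1]++ -> VV[1]=[0, 4, 1], msg_vec=[0, 4, 1]; VV[2]=max(VV[2],msg_vec) then VV[2][2]++ -> VV[2]=[0, 4, 3]
Event 7: LOCAL 0: VV[0][0]++ -> VV[0]=[2, 0, 0]
Event 8: SEND 2->1: VV[2][2]++ -> VV[2]=[0, 4, 4], msg_vec=[0, 4, 4]; VV[1]=max(VV[1],msg_vec) then VV[1][1]++ -> VV[1]=[0, 5, 4]
Event 9: SEND 1->2: VV[1][1]++ -> VV[1]=[0, 6, 4], msg_vec=[0, 6, 4]; VV[2]=max(VV[2],msg_vec) then VV[2][2]++ -> VV[2]=[0, 6, 5]
Event 3 stamp: [1, 0, 0]
Event 7 stamp: [2, 0, 0]
[1, 0, 0] <= [2, 0, 0]? True. Equal? False. Happens-before: True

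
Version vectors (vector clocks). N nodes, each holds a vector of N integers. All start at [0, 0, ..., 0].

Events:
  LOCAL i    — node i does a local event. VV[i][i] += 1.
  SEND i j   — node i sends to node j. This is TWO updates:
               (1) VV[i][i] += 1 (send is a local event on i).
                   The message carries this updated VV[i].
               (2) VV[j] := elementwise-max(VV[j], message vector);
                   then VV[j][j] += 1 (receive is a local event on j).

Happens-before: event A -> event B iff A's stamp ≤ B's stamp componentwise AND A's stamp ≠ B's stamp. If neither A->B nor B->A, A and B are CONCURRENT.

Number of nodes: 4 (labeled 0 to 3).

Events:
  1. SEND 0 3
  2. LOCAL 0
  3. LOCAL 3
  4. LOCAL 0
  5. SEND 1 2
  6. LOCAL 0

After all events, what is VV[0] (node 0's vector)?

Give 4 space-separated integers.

Answer: 4 0 0 0

Derivation:
Initial: VV[0]=[0, 0, 0, 0]
Initial: VV[1]=[0, 0, 0, 0]
Initial: VV[2]=[0, 0, 0, 0]
Initial: VV[3]=[0, 0, 0, 0]
Event 1: SEND 0->3: VV[0][0]++ -> VV[0]=[1, 0, 0, 0], msg_vec=[1, 0, 0, 0]; VV[3]=max(VV[3],msg_vec) then VV[3][3]++ -> VV[3]=[1, 0, 0, 1]
Event 2: LOCAL 0: VV[0][0]++ -> VV[0]=[2, 0, 0, 0]
Event 3: LOCAL 3: VV[3][3]++ -> VV[3]=[1, 0, 0, 2]
Event 4: LOCAL 0: VV[0][0]++ -> VV[0]=[3, 0, 0, 0]
Event 5: SEND 1->2: VV[1][1]++ -> VV[1]=[0, 1, 0, 0], msg_vec=[0, 1, 0, 0]; VV[2]=max(VV[2],msg_vec) then VV[2][2]++ -> VV[2]=[0, 1, 1, 0]
Event 6: LOCAL 0: VV[0][0]++ -> VV[0]=[4, 0, 0, 0]
Final vectors: VV[0]=[4, 0, 0, 0]; VV[1]=[0, 1, 0, 0]; VV[2]=[0, 1, 1, 0]; VV[3]=[1, 0, 0, 2]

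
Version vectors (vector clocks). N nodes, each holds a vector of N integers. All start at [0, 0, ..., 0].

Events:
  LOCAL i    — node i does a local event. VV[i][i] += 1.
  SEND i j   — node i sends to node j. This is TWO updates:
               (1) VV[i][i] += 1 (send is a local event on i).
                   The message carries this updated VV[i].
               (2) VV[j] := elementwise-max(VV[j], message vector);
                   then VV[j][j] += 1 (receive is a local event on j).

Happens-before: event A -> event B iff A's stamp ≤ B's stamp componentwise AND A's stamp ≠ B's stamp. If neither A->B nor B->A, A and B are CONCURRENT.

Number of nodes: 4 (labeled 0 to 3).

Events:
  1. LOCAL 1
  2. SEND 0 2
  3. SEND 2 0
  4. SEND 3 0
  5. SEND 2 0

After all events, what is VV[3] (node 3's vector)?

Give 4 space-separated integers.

Answer: 0 0 0 1

Derivation:
Initial: VV[0]=[0, 0, 0, 0]
Initial: VV[1]=[0, 0, 0, 0]
Initial: VV[2]=[0, 0, 0, 0]
Initial: VV[3]=[0, 0, 0, 0]
Event 1: LOCAL 1: VV[1][1]++ -> VV[1]=[0, 1, 0, 0]
Event 2: SEND 0->2: VV[0][0]++ -> VV[0]=[1, 0, 0, 0], msg_vec=[1, 0, 0, 0]; VV[2]=max(VV[2],msg_vec) then VV[2][2]++ -> VV[2]=[1, 0, 1, 0]
Event 3: SEND 2->0: VV[2][2]++ -> VV[2]=[1, 0, 2, 0], msg_vec=[1, 0, 2, 0]; VV[0]=max(VV[0],msg_vec) then VV[0][0]++ -> VV[0]=[2, 0, 2, 0]
Event 4: SEND 3->0: VV[3][3]++ -> VV[3]=[0, 0, 0, 1], msg_vec=[0, 0, 0, 1]; VV[0]=max(VV[0],msg_vec) then VV[0][0]++ -> VV[0]=[3, 0, 2, 1]
Event 5: SEND 2->0: VV[2][2]++ -> VV[2]=[1, 0, 3, 0], msg_vec=[1, 0, 3, 0]; VV[0]=max(VV[0],msg_vec) then VV[0][0]++ -> VV[0]=[4, 0, 3, 1]
Final vectors: VV[0]=[4, 0, 3, 1]; VV[1]=[0, 1, 0, 0]; VV[2]=[1, 0, 3, 0]; VV[3]=[0, 0, 0, 1]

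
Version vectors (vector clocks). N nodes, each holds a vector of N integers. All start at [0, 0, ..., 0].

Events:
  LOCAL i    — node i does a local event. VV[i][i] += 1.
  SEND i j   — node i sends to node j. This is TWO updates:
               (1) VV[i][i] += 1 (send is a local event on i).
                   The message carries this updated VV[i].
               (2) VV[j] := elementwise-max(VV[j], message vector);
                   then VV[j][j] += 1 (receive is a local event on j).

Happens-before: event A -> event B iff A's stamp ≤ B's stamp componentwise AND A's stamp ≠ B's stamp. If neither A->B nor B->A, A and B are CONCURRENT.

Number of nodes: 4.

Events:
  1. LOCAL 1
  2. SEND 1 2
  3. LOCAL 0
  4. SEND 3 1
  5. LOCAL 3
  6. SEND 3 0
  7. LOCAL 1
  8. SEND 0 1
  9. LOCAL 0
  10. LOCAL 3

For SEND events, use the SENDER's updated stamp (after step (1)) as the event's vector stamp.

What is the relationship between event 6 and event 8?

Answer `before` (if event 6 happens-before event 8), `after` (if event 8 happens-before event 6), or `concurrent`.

Initial: VV[0]=[0, 0, 0, 0]
Initial: VV[1]=[0, 0, 0, 0]
Initial: VV[2]=[0, 0, 0, 0]
Initial: VV[3]=[0, 0, 0, 0]
Event 1: LOCAL 1: VV[1][1]++ -> VV[1]=[0, 1, 0, 0]
Event 2: SEND 1->2: VV[1][1]++ -> VV[1]=[0, 2, 0, 0], msg_vec=[0, 2, 0, 0]; VV[2]=max(VV[2],msg_vec) then VV[2][2]++ -> VV[2]=[0, 2, 1, 0]
Event 3: LOCAL 0: VV[0][0]++ -> VV[0]=[1, 0, 0, 0]
Event 4: SEND 3->1: VV[3][3]++ -> VV[3]=[0, 0, 0, 1], msg_vec=[0, 0, 0, 1]; VV[1]=max(VV[1],msg_vec) then VV[1][1]++ -> VV[1]=[0, 3, 0, 1]
Event 5: LOCAL 3: VV[3][3]++ -> VV[3]=[0, 0, 0, 2]
Event 6: SEND 3->0: VV[3][3]++ -> VV[3]=[0, 0, 0, 3], msg_vec=[0, 0, 0, 3]; VV[0]=max(VV[0],msg_vec) then VV[0][0]++ -> VV[0]=[2, 0, 0, 3]
Event 7: LOCAL 1: VV[1][1]++ -> VV[1]=[0, 4, 0, 1]
Event 8: SEND 0->1: VV[0][0]++ -> VV[0]=[3, 0, 0, 3], msg_vec=[3, 0, 0, 3]; VV[1]=max(VV[1],msg_vec) then VV[1][1]++ -> VV[1]=[3, 5, 0, 3]
Event 9: LOCAL 0: VV[0][0]++ -> VV[0]=[4, 0, 0, 3]
Event 10: LOCAL 3: VV[3][3]++ -> VV[3]=[0, 0, 0, 4]
Event 6 stamp: [0, 0, 0, 3]
Event 8 stamp: [3, 0, 0, 3]
[0, 0, 0, 3] <= [3, 0, 0, 3]? True
[3, 0, 0, 3] <= [0, 0, 0, 3]? False
Relation: before

Answer: before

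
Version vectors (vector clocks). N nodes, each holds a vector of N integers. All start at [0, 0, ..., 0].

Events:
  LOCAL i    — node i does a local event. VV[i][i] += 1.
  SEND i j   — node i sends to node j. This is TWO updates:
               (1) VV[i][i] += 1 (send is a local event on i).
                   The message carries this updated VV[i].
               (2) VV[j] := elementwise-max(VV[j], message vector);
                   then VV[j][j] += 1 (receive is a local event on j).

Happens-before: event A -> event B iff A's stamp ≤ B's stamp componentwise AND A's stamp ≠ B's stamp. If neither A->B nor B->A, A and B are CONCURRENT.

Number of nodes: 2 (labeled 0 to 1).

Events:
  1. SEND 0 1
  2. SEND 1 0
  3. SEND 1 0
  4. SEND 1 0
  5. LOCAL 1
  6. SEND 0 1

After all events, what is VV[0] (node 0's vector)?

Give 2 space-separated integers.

Answer: 5 4

Derivation:
Initial: VV[0]=[0, 0]
Initial: VV[1]=[0, 0]
Event 1: SEND 0->1: VV[0][0]++ -> VV[0]=[1, 0], msg_vec=[1, 0]; VV[1]=max(VV[1],msg_vec) then VV[1][1]++ -> VV[1]=[1, 1]
Event 2: SEND 1->0: VV[1][1]++ -> VV[1]=[1, 2], msg_vec=[1, 2]; VV[0]=max(VV[0],msg_vec) then VV[0][0]++ -> VV[0]=[2, 2]
Event 3: SEND 1->0: VV[1][1]++ -> VV[1]=[1, 3], msg_vec=[1, 3]; VV[0]=max(VV[0],msg_vec) then VV[0][0]++ -> VV[0]=[3, 3]
Event 4: SEND 1->0: VV[1][1]++ -> VV[1]=[1, 4], msg_vec=[1, 4]; VV[0]=max(VV[0],msg_vec) then VV[0][0]++ -> VV[0]=[4, 4]
Event 5: LOCAL 1: VV[1][1]++ -> VV[1]=[1, 5]
Event 6: SEND 0->1: VV[0][0]++ -> VV[0]=[5, 4], msg_vec=[5, 4]; VV[1]=max(VV[1],msg_vec) then VV[1][1]++ -> VV[1]=[5, 6]
Final vectors: VV[0]=[5, 4]; VV[1]=[5, 6]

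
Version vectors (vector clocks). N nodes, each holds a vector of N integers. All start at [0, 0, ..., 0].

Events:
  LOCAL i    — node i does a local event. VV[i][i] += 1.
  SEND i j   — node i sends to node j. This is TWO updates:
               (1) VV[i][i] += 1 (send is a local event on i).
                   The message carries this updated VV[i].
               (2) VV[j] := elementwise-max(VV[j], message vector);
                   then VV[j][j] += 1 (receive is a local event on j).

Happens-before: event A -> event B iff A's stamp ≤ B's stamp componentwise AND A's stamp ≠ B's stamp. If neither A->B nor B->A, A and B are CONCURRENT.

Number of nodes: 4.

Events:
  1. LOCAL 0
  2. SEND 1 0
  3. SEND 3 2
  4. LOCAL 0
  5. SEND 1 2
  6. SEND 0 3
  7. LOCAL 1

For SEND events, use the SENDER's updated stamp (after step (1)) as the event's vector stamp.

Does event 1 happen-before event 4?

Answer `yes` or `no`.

Initial: VV[0]=[0, 0, 0, 0]
Initial: VV[1]=[0, 0, 0, 0]
Initial: VV[2]=[0, 0, 0, 0]
Initial: VV[3]=[0, 0, 0, 0]
Event 1: LOCAL 0: VV[0][0]++ -> VV[0]=[1, 0, 0, 0]
Event 2: SEND 1->0: VV[1][1]++ -> VV[1]=[0, 1, 0, 0], msg_vec=[0, 1, 0, 0]; VV[0]=max(VV[0],msg_vec) then VV[0][0]++ -> VV[0]=[2, 1, 0, 0]
Event 3: SEND 3->2: VV[3][3]++ -> VV[3]=[0, 0, 0, 1], msg_vec=[0, 0, 0, 1]; VV[2]=max(VV[2],msg_vec) then VV[2][2]++ -> VV[2]=[0, 0, 1, 1]
Event 4: LOCAL 0: VV[0][0]++ -> VV[0]=[3, 1, 0, 0]
Event 5: SEND 1->2: VV[1][1]++ -> VV[1]=[0, 2, 0, 0], msg_vec=[0, 2, 0, 0]; VV[2]=max(VV[2],msg_vec) then VV[2][2]++ -> VV[2]=[0, 2, 2, 1]
Event 6: SEND 0->3: VV[0][0]++ -> VV[0]=[4, 1, 0, 0], msg_vec=[4, 1, 0, 0]; VV[3]=max(VV[3],msg_vec) then VV[3][3]++ -> VV[3]=[4, 1, 0, 2]
Event 7: LOCAL 1: VV[1][1]++ -> VV[1]=[0, 3, 0, 0]
Event 1 stamp: [1, 0, 0, 0]
Event 4 stamp: [3, 1, 0, 0]
[1, 0, 0, 0] <= [3, 1, 0, 0]? True. Equal? False. Happens-before: True

Answer: yes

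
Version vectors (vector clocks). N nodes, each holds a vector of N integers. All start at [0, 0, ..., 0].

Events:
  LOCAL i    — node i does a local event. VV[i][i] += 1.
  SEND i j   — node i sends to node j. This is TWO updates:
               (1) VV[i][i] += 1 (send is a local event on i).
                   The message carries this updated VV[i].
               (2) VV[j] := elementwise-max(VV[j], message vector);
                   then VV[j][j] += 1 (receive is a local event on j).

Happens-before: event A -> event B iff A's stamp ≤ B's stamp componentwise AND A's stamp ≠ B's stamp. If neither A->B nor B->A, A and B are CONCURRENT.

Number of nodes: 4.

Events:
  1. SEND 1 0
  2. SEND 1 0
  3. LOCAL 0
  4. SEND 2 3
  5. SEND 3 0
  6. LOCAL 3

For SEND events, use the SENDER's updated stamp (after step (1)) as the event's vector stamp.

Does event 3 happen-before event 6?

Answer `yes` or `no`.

Initial: VV[0]=[0, 0, 0, 0]
Initial: VV[1]=[0, 0, 0, 0]
Initial: VV[2]=[0, 0, 0, 0]
Initial: VV[3]=[0, 0, 0, 0]
Event 1: SEND 1->0: VV[1][1]++ -> VV[1]=[0, 1, 0, 0], msg_vec=[0, 1, 0, 0]; VV[0]=max(VV[0],msg_vec) then VV[0][0]++ -> VV[0]=[1, 1, 0, 0]
Event 2: SEND 1->0: VV[1][1]++ -> VV[1]=[0, 2, 0, 0], msg_vec=[0, 2, 0, 0]; VV[0]=max(VV[0],msg_vec) then VV[0][0]++ -> VV[0]=[2, 2, 0, 0]
Event 3: LOCAL 0: VV[0][0]++ -> VV[0]=[3, 2, 0, 0]
Event 4: SEND 2->3: VV[2][2]++ -> VV[2]=[0, 0, 1, 0], msg_vec=[0, 0, 1, 0]; VV[3]=max(VV[3],msg_vec) then VV[3][3]++ -> VV[3]=[0, 0, 1, 1]
Event 5: SEND 3->0: VV[3][3]++ -> VV[3]=[0, 0, 1, 2], msg_vec=[0, 0, 1, 2]; VV[0]=max(VV[0],msg_vec) then VV[0][0]++ -> VV[0]=[4, 2, 1, 2]
Event 6: LOCAL 3: VV[3][3]++ -> VV[3]=[0, 0, 1, 3]
Event 3 stamp: [3, 2, 0, 0]
Event 6 stamp: [0, 0, 1, 3]
[3, 2, 0, 0] <= [0, 0, 1, 3]? False. Equal? False. Happens-before: False

Answer: no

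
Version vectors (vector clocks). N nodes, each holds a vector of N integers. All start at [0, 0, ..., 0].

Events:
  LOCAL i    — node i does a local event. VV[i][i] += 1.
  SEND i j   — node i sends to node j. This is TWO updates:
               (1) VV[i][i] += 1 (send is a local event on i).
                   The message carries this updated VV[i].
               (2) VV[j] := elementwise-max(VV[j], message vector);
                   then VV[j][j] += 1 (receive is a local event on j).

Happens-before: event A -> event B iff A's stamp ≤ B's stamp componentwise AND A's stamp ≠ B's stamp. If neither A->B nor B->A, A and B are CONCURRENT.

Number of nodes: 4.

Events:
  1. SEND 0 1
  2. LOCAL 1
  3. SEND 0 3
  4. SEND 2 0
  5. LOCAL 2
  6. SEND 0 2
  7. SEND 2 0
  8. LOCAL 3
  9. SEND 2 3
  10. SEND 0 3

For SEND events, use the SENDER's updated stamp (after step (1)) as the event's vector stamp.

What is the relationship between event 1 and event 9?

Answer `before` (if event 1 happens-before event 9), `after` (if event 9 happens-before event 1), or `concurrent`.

Answer: before

Derivation:
Initial: VV[0]=[0, 0, 0, 0]
Initial: VV[1]=[0, 0, 0, 0]
Initial: VV[2]=[0, 0, 0, 0]
Initial: VV[3]=[0, 0, 0, 0]
Event 1: SEND 0->1: VV[0][0]++ -> VV[0]=[1, 0, 0, 0], msg_vec=[1, 0, 0, 0]; VV[1]=max(VV[1],msg_vec) then VV[1][1]++ -> VV[1]=[1, 1, 0, 0]
Event 2: LOCAL 1: VV[1][1]++ -> VV[1]=[1, 2, 0, 0]
Event 3: SEND 0->3: VV[0][0]++ -> VV[0]=[2, 0, 0, 0], msg_vec=[2, 0, 0, 0]; VV[3]=max(VV[3],msg_vec) then VV[3][3]++ -> VV[3]=[2, 0, 0, 1]
Event 4: SEND 2->0: VV[2][2]++ -> VV[2]=[0, 0, 1, 0], msg_vec=[0, 0, 1, 0]; VV[0]=max(VV[0],msg_vec) then VV[0][0]++ -> VV[0]=[3, 0, 1, 0]
Event 5: LOCAL 2: VV[2][2]++ -> VV[2]=[0, 0, 2, 0]
Event 6: SEND 0->2: VV[0][0]++ -> VV[0]=[4, 0, 1, 0], msg_vec=[4, 0, 1, 0]; VV[2]=max(VV[2],msg_vec) then VV[2][2]++ -> VV[2]=[4, 0, 3, 0]
Event 7: SEND 2->0: VV[2][2]++ -> VV[2]=[4, 0, 4, 0], msg_vec=[4, 0, 4, 0]; VV[0]=max(VV[0],msg_vec) then VV[0][0]++ -> VV[0]=[5, 0, 4, 0]
Event 8: LOCAL 3: VV[3][3]++ -> VV[3]=[2, 0, 0, 2]
Event 9: SEND 2->3: VV[2][2]++ -> VV[2]=[4, 0, 5, 0], msg_vec=[4, 0, 5, 0]; VV[3]=max(VV[3],msg_vec) then VV[3][3]++ -> VV[3]=[4, 0, 5, 3]
Event 10: SEND 0->3: VV[0][0]++ -> VV[0]=[6, 0, 4, 0], msg_vec=[6, 0, 4, 0]; VV[3]=max(VV[3],msg_vec) then VV[3][3]++ -> VV[3]=[6, 0, 5, 4]
Event 1 stamp: [1, 0, 0, 0]
Event 9 stamp: [4, 0, 5, 0]
[1, 0, 0, 0] <= [4, 0, 5, 0]? True
[4, 0, 5, 0] <= [1, 0, 0, 0]? False
Relation: before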